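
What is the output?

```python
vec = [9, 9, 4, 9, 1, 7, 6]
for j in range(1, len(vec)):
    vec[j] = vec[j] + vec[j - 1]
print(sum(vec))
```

196

j=1: vec[1] = 9+9 = 18 → [9, 18, 4, 9, 1, 7, 6]
j=2: vec[2] = 4+18 = 22 → [9, 18, 22, 9, 1, 7, 6]
j=3: vec[3] = 9+22 = 31 → [9, 18, 22, 31, 1, 7, 6]
j=4: vec[4] = 1+31 = 32 → [9, 18, 22, 31, 32, 7, 6]
j=5: vec[5] = 7+32 = 39 → [9, 18, 22, 31, 32, 39, 6]
j=6: vec[6] = 6+39 = 45 → [9, 18, 22, 31, 32, 39, 45]
sum = 196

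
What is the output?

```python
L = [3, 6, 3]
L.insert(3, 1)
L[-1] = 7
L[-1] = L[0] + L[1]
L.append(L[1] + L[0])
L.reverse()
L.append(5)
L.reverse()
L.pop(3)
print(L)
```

insert 1 at 3 → [3, 6, 3, 1]
L[-1] = 7 → [3, 6, 3, 7]
L[-1] = L[0]+L[1] = 3+6 = 9 → [3, 6, 3, 9]
append L[1]+L[0] = 6+3 = 9 → [3, 6, 3, 9, 9]
reverse → [9, 9, 3, 6, 3]
append 5 → [9, 9, 3, 6, 3, 5]
reverse → [5, 3, 6, 3, 9, 9]
pop(3) removes 3 → [5, 3, 6, 9, 9]

[5, 3, 6, 9, 9]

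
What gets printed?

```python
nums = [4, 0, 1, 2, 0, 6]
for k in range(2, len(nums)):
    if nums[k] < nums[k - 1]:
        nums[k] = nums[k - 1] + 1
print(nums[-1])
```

6

k=2: 1>=0, unchanged → [4, 0, 1, 2, 0, 6]
k=3: 2>=1, unchanged → [4, 0, 1, 2, 0, 6]
k=4: 0<2, nums[4] = 2+1 = 3 → [4, 0, 1, 2, 3, 6]
k=5: 6>=3, unchanged → [4, 0, 1, 2, 3, 6]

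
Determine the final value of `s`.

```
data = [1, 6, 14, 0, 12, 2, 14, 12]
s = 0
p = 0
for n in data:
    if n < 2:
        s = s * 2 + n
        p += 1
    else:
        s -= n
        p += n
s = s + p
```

-16

n=1: <2, s = 0*2+1 = 1; p=1
n=6: not <2, s = 1-6 = -5; p=7
n=14: not <2, s = (-5)-14 = -19; p=21
n=0: <2, s = (-19)*2+0 = -38; p=22
n=12: not <2, s = (-38)-12 = -50; p=34
n=2: not <2, s = (-50)-2 = -52; p=36
n=14: not <2, s = (-52)-14 = -66; p=50
n=12: not <2, s = (-66)-12 = -78; p=62
s+p = (-78)+62 = -16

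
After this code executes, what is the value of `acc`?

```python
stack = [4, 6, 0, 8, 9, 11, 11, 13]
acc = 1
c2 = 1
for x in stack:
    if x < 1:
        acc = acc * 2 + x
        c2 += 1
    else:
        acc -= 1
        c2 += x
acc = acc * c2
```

x=4: not <1, acc = 1-1 = 0; c2=5
x=6: not <1, acc = 0-1 = -1; c2=11
x=0: <1, acc = (-1)*2+0 = -2; c2=12
x=8: not <1, acc = (-2)-1 = -3; c2=20
x=9: not <1, acc = (-3)-1 = -4; c2=29
x=11: not <1, acc = (-4)-1 = -5; c2=40
x=11: not <1, acc = (-5)-1 = -6; c2=51
x=13: not <1, acc = (-6)-1 = -7; c2=64
acc*c2 = (-7)*64 = -448

-448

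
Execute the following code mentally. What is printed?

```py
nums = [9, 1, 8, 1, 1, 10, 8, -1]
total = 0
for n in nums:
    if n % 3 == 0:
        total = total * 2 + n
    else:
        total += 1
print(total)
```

n=9: %3==0, total = 0*2+9 = 9
n=1: not %3==0, total = 9+1 = 10
n=8: not %3==0, total = 10+1 = 11
n=1: not %3==0, total = 11+1 = 12
n=1: not %3==0, total = 12+1 = 13
n=10: not %3==0, total = 13+1 = 14
n=8: not %3==0, total = 14+1 = 15
n=-1: not %3==0, total = 15+1 = 16

16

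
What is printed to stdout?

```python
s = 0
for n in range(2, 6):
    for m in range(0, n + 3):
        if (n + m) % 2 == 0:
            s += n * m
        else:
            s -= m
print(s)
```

n=2,m=0: even sum, s = 0+0 = 0
n=2,m=1: odd sum, s = 0-1 = -1
n=2,m=2: even sum, s = (-1)+4 = 3
n=2,m=3: odd sum, s = 3-3 = 0
n=2,m=4: even sum, s = 0+8 = 8
n=3,m=0: odd sum, s = 8-0 = 8
n=3,m=1: even sum, s = 8+3 = 11
n=3,m=2: odd sum, s = 11-2 = 9
n=3,m=3: even sum, s = 9+9 = 18
n=3,m=4: odd sum, s = 18-4 = 14
n=3,m=5: even sum, s = 14+15 = 29
n=4,m=0: even sum, s = 29+0 = 29
n=4,m=1: odd sum, s = 29-1 = 28
n=4,m=2: even sum, s = 28+8 = 36
n=4,m=3: odd sum, s = 36-3 = 33
n=4,m=4: even sum, s = 33+16 = 49
n=4,m=5: odd sum, s = 49-5 = 44
n=4,m=6: even sum, s = 44+24 = 68
n=5,m=0: odd sum, s = 68-0 = 68
n=5,m=1: even sum, s = 68+5 = 73
n=5,m=2: odd sum, s = 73-2 = 71
n=5,m=3: even sum, s = 71+15 = 86
n=5,m=4: odd sum, s = 86-4 = 82
n=5,m=5: even sum, s = 82+25 = 107
n=5,m=6: odd sum, s = 107-6 = 101
n=5,m=7: even sum, s = 101+35 = 136

136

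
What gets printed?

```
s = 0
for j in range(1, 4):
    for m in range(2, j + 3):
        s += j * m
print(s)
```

65

j=1,m=2: s = 0+2 = 2
j=1,m=3: s = 2+3 = 5
j=2,m=2: s = 5+4 = 9
j=2,m=3: s = 9+6 = 15
j=2,m=4: s = 15+8 = 23
j=3,m=2: s = 23+6 = 29
j=3,m=3: s = 29+9 = 38
j=3,m=4: s = 38+12 = 50
j=3,m=5: s = 50+15 = 65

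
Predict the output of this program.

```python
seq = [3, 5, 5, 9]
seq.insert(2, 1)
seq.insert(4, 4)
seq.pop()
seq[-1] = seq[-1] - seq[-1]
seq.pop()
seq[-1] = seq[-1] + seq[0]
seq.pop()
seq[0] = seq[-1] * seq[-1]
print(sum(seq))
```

insert 1 at 2 → [3, 5, 1, 5, 9]
insert 4 at 4 → [3, 5, 1, 5, 4, 9]
pop() removes 9 → [3, 5, 1, 5, 4]
seq[-1] = seq[-1]-seq[-1] = 4-4 = 0 → [3, 5, 1, 5, 0]
pop() removes 0 → [3, 5, 1, 5]
seq[-1] = seq[-1]+seq[0] = 5+3 = 8 → [3, 5, 1, 8]
pop() removes 8 → [3, 5, 1]
seq[0] = seq[-1]*seq[-1] = 1*1 = 1 → [1, 5, 1]
sum = 7

7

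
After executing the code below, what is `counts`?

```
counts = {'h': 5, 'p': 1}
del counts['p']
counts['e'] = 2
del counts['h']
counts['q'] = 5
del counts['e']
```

{'q': 5}

del 'p' → {'h': 5}
counts['e'] = 2 → {'h': 5, 'e': 2}
del 'h' → {'e': 2}
counts['q'] = 5 → {'e': 2, 'q': 5}
del 'e' → {'q': 5}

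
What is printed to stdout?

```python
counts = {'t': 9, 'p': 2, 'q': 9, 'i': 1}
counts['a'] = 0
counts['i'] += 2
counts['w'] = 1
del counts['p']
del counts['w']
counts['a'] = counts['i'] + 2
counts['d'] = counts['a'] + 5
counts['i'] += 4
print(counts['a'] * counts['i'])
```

35

counts['a'] = 0 → {'t': 9, 'p': 2, 'q': 9, 'i': 1, 'a': 0}
counts['i'] = 1+2 = 3 → {'t': 9, 'p': 2, 'q': 9, 'i': 3, 'a': 0}
counts['w'] = 1 → {'t': 9, 'p': 2, 'q': 9, 'i': 3, 'a': 0, 'w': 1}
del 'p' → {'t': 9, 'q': 9, 'i': 3, 'a': 0, 'w': 1}
del 'w' → {'t': 9, 'q': 9, 'i': 3, 'a': 0}
counts['a'] = counts['i']+2 = 5 → {'t': 9, 'q': 9, 'i': 3, 'a': 5}
counts['d'] = counts['a']+5 = 10 → {'t': 9, 'q': 9, 'i': 3, 'a': 5, 'd': 10}
counts['i'] = 3+4 = 7 → {'t': 9, 'q': 9, 'i': 7, 'a': 5, 'd': 10}
counts['a']*counts['i'] = 5*7 = 35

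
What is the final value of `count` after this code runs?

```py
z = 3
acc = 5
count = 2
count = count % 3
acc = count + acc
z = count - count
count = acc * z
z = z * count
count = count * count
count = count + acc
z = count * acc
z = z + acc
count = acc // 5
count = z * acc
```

392

count = 2%3 = 2
acc = 2+5 = 7
z = 2-2 = 0
count = 7*0 = 0
z = 0*0 = 0
count = 0*0 = 0
count = 0+7 = 7
z = 7*7 = 49
z = 49+7 = 56
count = 7//5 = 1
count = 56*7 = 392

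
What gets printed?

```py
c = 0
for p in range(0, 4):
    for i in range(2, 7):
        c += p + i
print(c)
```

p=0,i=2: c = 0+2 = 2
p=0,i=3: c = 2+3 = 5
p=0,i=4: c = 5+4 = 9
p=0,i=5: c = 9+5 = 14
p=0,i=6: c = 14+6 = 20
p=1,i=2: c = 20+3 = 23
p=1,i=3: c = 23+4 = 27
p=1,i=4: c = 27+5 = 32
p=1,i=5: c = 32+6 = 38
p=1,i=6: c = 38+7 = 45
p=2,i=2: c = 45+4 = 49
p=2,i=3: c = 49+5 = 54
p=2,i=4: c = 54+6 = 60
p=2,i=5: c = 60+7 = 67
p=2,i=6: c = 67+8 = 75
p=3,i=2: c = 75+5 = 80
p=3,i=3: c = 80+6 = 86
p=3,i=4: c = 86+7 = 93
p=3,i=5: c = 93+8 = 101
p=3,i=6: c = 101+9 = 110

110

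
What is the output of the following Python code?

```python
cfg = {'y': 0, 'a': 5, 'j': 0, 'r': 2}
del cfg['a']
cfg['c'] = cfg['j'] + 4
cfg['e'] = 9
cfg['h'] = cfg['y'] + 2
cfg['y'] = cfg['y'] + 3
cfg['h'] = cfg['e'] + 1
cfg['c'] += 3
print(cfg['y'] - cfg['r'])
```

1

del 'a' → {'y': 0, 'j': 0, 'r': 2}
cfg['c'] = cfg['j']+4 = 4 → {'y': 0, 'j': 0, 'r': 2, 'c': 4}
cfg['e'] = 9 → {'y': 0, 'j': 0, 'r': 2, 'c': 4, 'e': 9}
cfg['h'] = cfg['y']+2 = 2 → {'y': 0, 'j': 0, 'r': 2, 'c': 4, 'e': 9, 'h': 2}
cfg['y'] = cfg['y']+3 = 3 → {'y': 3, 'j': 0, 'r': 2, 'c': 4, 'e': 9, 'h': 2}
cfg['h'] = cfg['e']+1 = 10 → {'y': 3, 'j': 0, 'r': 2, 'c': 4, 'e': 9, 'h': 10}
cfg['c'] = 4+3 = 7 → {'y': 3, 'j': 0, 'r': 2, 'c': 7, 'e': 9, 'h': 10}
cfg['y']-cfg['r'] = 3-2 = 1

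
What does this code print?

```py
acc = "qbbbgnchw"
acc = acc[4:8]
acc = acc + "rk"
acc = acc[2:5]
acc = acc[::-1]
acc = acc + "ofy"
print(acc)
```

slice [4:8] → 'gnch'
+ 'rk' → 'gnchrk'
slice [2:5] → 'chr'
reverse → 'rhc'
+ 'ofy' → 'rhcofy'

rhcofy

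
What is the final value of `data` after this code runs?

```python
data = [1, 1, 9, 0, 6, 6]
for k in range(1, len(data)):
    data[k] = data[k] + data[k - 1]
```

[1, 2, 11, 11, 17, 23]

k=1: data[1] = 1+1 = 2 → [1, 2, 9, 0, 6, 6]
k=2: data[2] = 9+2 = 11 → [1, 2, 11, 0, 6, 6]
k=3: data[3] = 0+11 = 11 → [1, 2, 11, 11, 6, 6]
k=4: data[4] = 6+11 = 17 → [1, 2, 11, 11, 17, 6]
k=5: data[5] = 6+17 = 23 → [1, 2, 11, 11, 17, 23]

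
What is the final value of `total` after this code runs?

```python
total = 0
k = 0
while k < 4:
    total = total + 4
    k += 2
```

8

k=0: total = 0+4 = 4
k=2: total = 4+4 = 8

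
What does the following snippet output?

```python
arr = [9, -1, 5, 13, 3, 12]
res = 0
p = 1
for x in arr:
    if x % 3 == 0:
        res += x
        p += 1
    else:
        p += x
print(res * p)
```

x=9: %3==0, res = 0+9 = 9; p=2
x=-1: not %3==0; p=1
x=5: not %3==0; p=6
x=13: not %3==0; p=19
x=3: %3==0, res = 9+3 = 12; p=20
x=12: %3==0, res = 12+12 = 24; p=21
res*p = 24*21 = 504

504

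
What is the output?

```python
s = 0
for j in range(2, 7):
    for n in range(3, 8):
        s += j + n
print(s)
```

j=2,n=3: s = 0+5 = 5
j=2,n=4: s = 5+6 = 11
j=2,n=5: s = 11+7 = 18
j=2,n=6: s = 18+8 = 26
j=2,n=7: s = 26+9 = 35
j=3,n=3: s = 35+6 = 41
j=3,n=4: s = 41+7 = 48
j=3,n=5: s = 48+8 = 56
j=3,n=6: s = 56+9 = 65
j=3,n=7: s = 65+10 = 75
j=4,n=3: s = 75+7 = 82
j=4,n=4: s = 82+8 = 90
j=4,n=5: s = 90+9 = 99
j=4,n=6: s = 99+10 = 109
j=4,n=7: s = 109+11 = 120
j=5,n=3: s = 120+8 = 128
j=5,n=4: s = 128+9 = 137
j=5,n=5: s = 137+10 = 147
j=5,n=6: s = 147+11 = 158
j=5,n=7: s = 158+12 = 170
j=6,n=3: s = 170+9 = 179
j=6,n=4: s = 179+10 = 189
j=6,n=5: s = 189+11 = 200
j=6,n=6: s = 200+12 = 212
j=6,n=7: s = 212+13 = 225

225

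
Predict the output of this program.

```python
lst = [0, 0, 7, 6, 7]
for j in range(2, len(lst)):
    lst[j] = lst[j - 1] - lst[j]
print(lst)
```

[0, 0, -7, -13, -20]

j=2: lst[2] = 0-7 = -7 → [0, 0, -7, 6, 7]
j=3: lst[3] = (-7)-6 = -13 → [0, 0, -7, -13, 7]
j=4: lst[4] = (-13)-7 = -20 → [0, 0, -7, -13, -20]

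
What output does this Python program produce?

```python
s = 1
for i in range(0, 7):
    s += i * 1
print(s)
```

i=0: s = 1+0*1 = 1
i=1: s = 1+1*1 = 2
i=2: s = 2+2*1 = 4
i=3: s = 4+3*1 = 7
i=4: s = 7+4*1 = 11
i=5: s = 11+5*1 = 16
i=6: s = 16+6*1 = 22

22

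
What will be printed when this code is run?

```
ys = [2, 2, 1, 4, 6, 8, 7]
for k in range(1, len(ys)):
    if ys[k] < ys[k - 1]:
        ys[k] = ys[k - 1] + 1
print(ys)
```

[2, 2, 3, 4, 6, 8, 9]

k=1: 2>=2, unchanged → [2, 2, 1, 4, 6, 8, 7]
k=2: 1<2, ys[2] = 2+1 = 3 → [2, 2, 3, 4, 6, 8, 7]
k=3: 4>=3, unchanged → [2, 2, 3, 4, 6, 8, 7]
k=4: 6>=4, unchanged → [2, 2, 3, 4, 6, 8, 7]
k=5: 8>=6, unchanged → [2, 2, 3, 4, 6, 8, 7]
k=6: 7<8, ys[6] = 8+1 = 9 → [2, 2, 3, 4, 6, 8, 9]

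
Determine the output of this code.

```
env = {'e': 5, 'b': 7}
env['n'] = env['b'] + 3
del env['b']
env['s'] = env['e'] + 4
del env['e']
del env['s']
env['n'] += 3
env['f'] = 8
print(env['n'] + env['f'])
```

21

env['n'] = env['b']+3 = 10 → {'e': 5, 'b': 7, 'n': 10}
del 'b' → {'e': 5, 'n': 10}
env['s'] = env['e']+4 = 9 → {'e': 5, 'n': 10, 's': 9}
del 'e' → {'n': 10, 's': 9}
del 's' → {'n': 10}
env['n'] = 10+3 = 13 → {'n': 13}
env['f'] = 8 → {'n': 13, 'f': 8}
env['n']+env['f'] = 13+8 = 21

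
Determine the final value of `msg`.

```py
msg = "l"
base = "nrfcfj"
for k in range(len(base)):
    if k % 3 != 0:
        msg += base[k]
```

'lrffj'

k=0: skip
k=1: add 'r' → 'lr'
k=2: add 'f' → 'lrf'
k=3: skip
k=4: add 'f' → 'lrff'
k=5: add 'j' → 'lrffj'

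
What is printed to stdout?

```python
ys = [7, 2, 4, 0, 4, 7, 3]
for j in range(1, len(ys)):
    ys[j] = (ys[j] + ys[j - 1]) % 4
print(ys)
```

j=1: ys[1] = (2+7)%4 = 1 → [7, 1, 4, 0, 4, 7, 3]
j=2: ys[2] = (4+1)%4 = 1 → [7, 1, 1, 0, 4, 7, 3]
j=3: ys[3] = (0+1)%4 = 1 → [7, 1, 1, 1, 4, 7, 3]
j=4: ys[4] = (4+1)%4 = 1 → [7, 1, 1, 1, 1, 7, 3]
j=5: ys[5] = (7+1)%4 = 0 → [7, 1, 1, 1, 1, 0, 3]
j=6: ys[6] = (3+0)%4 = 3 → [7, 1, 1, 1, 1, 0, 3]

[7, 1, 1, 1, 1, 0, 3]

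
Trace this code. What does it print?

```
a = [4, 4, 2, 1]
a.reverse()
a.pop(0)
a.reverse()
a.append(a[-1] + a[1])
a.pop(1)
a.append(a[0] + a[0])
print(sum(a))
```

reverse → [1, 2, 4, 4]
pop(0) removes 1 → [2, 4, 4]
reverse → [4, 4, 2]
append a[-1]+a[1] = 2+4 = 6 → [4, 4, 2, 6]
pop(1) removes 4 → [4, 2, 6]
append a[0]+a[0] = 4+4 = 8 → [4, 2, 6, 8]
sum = 20

20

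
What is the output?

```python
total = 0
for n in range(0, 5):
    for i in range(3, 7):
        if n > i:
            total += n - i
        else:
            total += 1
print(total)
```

20

n=0,i=3: not 0>3, total = 0+1 = 1
n=0,i=4: not 0>4, total = 1+1 = 2
n=0,i=5: not 0>5, total = 2+1 = 3
n=0,i=6: not 0>6, total = 3+1 = 4
n=1,i=3: not 1>3, total = 4+1 = 5
n=1,i=4: not 1>4, total = 5+1 = 6
n=1,i=5: not 1>5, total = 6+1 = 7
n=1,i=6: not 1>6, total = 7+1 = 8
n=2,i=3: not 2>3, total = 8+1 = 9
n=2,i=4: not 2>4, total = 9+1 = 10
n=2,i=5: not 2>5, total = 10+1 = 11
n=2,i=6: not 2>6, total = 11+1 = 12
n=3,i=3: not 3>3, total = 12+1 = 13
n=3,i=4: not 3>4, total = 13+1 = 14
n=3,i=5: not 3>5, total = 14+1 = 15
n=3,i=6: not 3>6, total = 15+1 = 16
n=4,i=3: 4>3, total = 16+1 = 17
n=4,i=4: not 4>4, total = 17+1 = 18
n=4,i=5: not 4>5, total = 18+1 = 19
n=4,i=6: not 4>6, total = 19+1 = 20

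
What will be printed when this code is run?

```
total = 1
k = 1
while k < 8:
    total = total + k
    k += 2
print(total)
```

17

k=1: total = 1+1 = 2
k=3: total = 2+3 = 5
k=5: total = 5+5 = 10
k=7: total = 10+7 = 17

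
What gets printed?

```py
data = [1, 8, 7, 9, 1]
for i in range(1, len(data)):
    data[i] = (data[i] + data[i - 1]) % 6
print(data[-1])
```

2

i=1: data[1] = (8+1)%6 = 3 → [1, 3, 7, 9, 1]
i=2: data[2] = (7+3)%6 = 4 → [1, 3, 4, 9, 1]
i=3: data[3] = (9+4)%6 = 1 → [1, 3, 4, 1, 1]
i=4: data[4] = (1+1)%6 = 2 → [1, 3, 4, 1, 2]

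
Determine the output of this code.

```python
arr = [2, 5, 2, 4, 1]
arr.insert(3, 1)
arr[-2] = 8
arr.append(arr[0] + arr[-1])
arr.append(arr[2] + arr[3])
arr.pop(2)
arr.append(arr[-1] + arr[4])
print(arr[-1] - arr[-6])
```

insert 1 at 3 → [2, 5, 2, 1, 4, 1]
arr[-2] = 8 → [2, 5, 2, 1, 8, 1]
append arr[0]+arr[-1] = 2+1 = 3 → [2, 5, 2, 1, 8, 1, 3]
append arr[2]+arr[3] = 2+1 = 3 → [2, 5, 2, 1, 8, 1, 3, 3]
pop(2) removes 2 → [2, 5, 1, 8, 1, 3, 3]
append arr[-1]+arr[4] = 3+1 = 4 → [2, 5, 1, 8, 1, 3, 3, 4]
arr[-1]-arr[-6] = 4-1 = 3

3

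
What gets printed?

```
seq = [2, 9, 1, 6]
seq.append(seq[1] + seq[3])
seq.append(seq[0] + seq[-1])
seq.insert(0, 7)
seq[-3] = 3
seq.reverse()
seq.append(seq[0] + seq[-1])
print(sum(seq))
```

78

append seq[1]+seq[3] = 9+6 = 15 → [2, 9, 1, 6, 15]
append seq[0]+seq[-1] = 2+15 = 17 → [2, 9, 1, 6, 15, 17]
insert 7 at 0 → [7, 2, 9, 1, 6, 15, 17]
seq[-3] = 3 → [7, 2, 9, 1, 3, 15, 17]
reverse → [17, 15, 3, 1, 9, 2, 7]
append seq[0]+seq[-1] = 17+7 = 24 → [17, 15, 3, 1, 9, 2, 7, 24]
sum = 78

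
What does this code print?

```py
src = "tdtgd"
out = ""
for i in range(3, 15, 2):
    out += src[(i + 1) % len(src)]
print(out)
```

ddgttd

i=3: add src[4]='d' → 'd'
i=5: add src[1]='d' → 'dd'
i=7: add src[3]='g' → 'ddg'
i=9: add src[0]='t' → 'ddgt'
i=11: add src[2]='t' → 'ddgtt'
i=13: add src[4]='d' → 'ddgttd'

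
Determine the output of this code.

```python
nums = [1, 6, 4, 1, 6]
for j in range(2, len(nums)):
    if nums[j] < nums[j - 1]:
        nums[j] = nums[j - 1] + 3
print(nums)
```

[1, 6, 9, 12, 15]

j=2: 4<6, nums[2] = 6+3 = 9 → [1, 6, 9, 1, 6]
j=3: 1<9, nums[3] = 9+3 = 12 → [1, 6, 9, 12, 6]
j=4: 6<12, nums[4] = 12+3 = 15 → [1, 6, 9, 12, 15]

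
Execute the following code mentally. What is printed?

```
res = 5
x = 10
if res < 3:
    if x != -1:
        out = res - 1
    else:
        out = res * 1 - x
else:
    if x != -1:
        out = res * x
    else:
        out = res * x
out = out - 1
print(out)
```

res=5, x=10
res < 3 is False; x != -1 is True
→ out = res * x = 50
out = 50-1 = 49

49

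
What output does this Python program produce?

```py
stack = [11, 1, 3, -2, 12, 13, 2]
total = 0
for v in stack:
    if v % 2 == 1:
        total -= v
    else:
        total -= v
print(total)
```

-40

v=11: odd, total = 0-11 = -11
v=1: odd, total = (-11)-1 = -12
v=3: odd, total = (-12)-3 = -15
v=-2: not odd, total = (-15)-(-2) = -13
v=12: not odd, total = (-13)-12 = -25
v=13: odd, total = (-25)-13 = -38
v=2: not odd, total = (-38)-2 = -40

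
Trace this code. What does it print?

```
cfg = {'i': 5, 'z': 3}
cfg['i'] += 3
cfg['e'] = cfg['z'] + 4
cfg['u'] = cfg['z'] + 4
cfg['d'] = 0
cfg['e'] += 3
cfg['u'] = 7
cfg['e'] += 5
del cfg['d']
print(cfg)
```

cfg['i'] = 5+3 = 8 → {'i': 8, 'z': 3}
cfg['e'] = cfg['z']+4 = 7 → {'i': 8, 'z': 3, 'e': 7}
cfg['u'] = cfg['z']+4 = 7 → {'i': 8, 'z': 3, 'e': 7, 'u': 7}
cfg['d'] = 0 → {'i': 8, 'z': 3, 'e': 7, 'u': 7, 'd': 0}
cfg['e'] = 7+3 = 10 → {'i': 8, 'z': 3, 'e': 10, 'u': 7, 'd': 0}
cfg['u'] = 7 → {'i': 8, 'z': 3, 'e': 10, 'u': 7, 'd': 0}
cfg['e'] = 10+5 = 15 → {'i': 8, 'z': 3, 'e': 15, 'u': 7, 'd': 0}
del 'd' → {'i': 8, 'z': 3, 'e': 15, 'u': 7}

{'i': 8, 'z': 3, 'e': 15, 'u': 7}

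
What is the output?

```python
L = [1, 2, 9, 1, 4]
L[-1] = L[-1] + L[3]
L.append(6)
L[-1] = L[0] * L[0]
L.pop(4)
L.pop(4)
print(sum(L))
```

13

L[-1] = L[-1]+L[3] = 4+1 = 5 → [1, 2, 9, 1, 5]
append 6 → [1, 2, 9, 1, 5, 6]
L[-1] = L[0]*L[0] = 1*1 = 1 → [1, 2, 9, 1, 5, 1]
pop(4) removes 5 → [1, 2, 9, 1, 1]
pop(4) removes 1 → [1, 2, 9, 1]
sum = 13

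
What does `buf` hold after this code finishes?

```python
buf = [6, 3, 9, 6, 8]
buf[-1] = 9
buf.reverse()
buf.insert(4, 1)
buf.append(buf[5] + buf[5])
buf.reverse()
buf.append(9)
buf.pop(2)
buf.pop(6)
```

[12, 6, 3, 9, 6, 9]

buf[-1] = 9 → [6, 3, 9, 6, 9]
reverse → [9, 6, 9, 3, 6]
insert 1 at 4 → [9, 6, 9, 3, 1, 6]
append buf[5]+buf[5] = 6+6 = 12 → [9, 6, 9, 3, 1, 6, 12]
reverse → [12, 6, 1, 3, 9, 6, 9]
append 9 → [12, 6, 1, 3, 9, 6, 9, 9]
pop(2) removes 1 → [12, 6, 3, 9, 6, 9, 9]
pop(6) removes 9 → [12, 6, 3, 9, 6, 9]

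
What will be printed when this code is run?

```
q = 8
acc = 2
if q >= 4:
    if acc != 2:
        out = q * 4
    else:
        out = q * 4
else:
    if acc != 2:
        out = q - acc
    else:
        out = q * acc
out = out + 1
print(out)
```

q=8, acc=2
q >= 4 is True; acc != 2 is False
→ out = q * 4 = 32
out = 32+1 = 33

33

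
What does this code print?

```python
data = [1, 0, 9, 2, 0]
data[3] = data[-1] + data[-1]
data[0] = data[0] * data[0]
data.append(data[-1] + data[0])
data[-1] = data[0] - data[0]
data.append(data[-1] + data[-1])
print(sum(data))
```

10

data[3] = data[-1]+data[-1] = 0+0 = 0 → [1, 0, 9, 0, 0]
data[0] = data[0]*data[0] = 1*1 = 1 → [1, 0, 9, 0, 0]
append data[-1]+data[0] = 0+1 = 1 → [1, 0, 9, 0, 0, 1]
data[-1] = data[0]-data[0] = 1-1 = 0 → [1, 0, 9, 0, 0, 0]
append data[-1]+data[-1] = 0+0 = 0 → [1, 0, 9, 0, 0, 0, 0]
sum = 10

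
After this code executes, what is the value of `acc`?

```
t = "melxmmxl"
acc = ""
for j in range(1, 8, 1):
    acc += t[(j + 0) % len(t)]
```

'elxmmxl'

j=1: add t[1]='e' → 'e'
j=2: add t[2]='l' → 'el'
j=3: add t[3]='x' → 'elx'
j=4: add t[4]='m' → 'elxm'
j=5: add t[5]='m' → 'elxmm'
j=6: add t[6]='x' → 'elxmmx'
j=7: add t[7]='l' → 'elxmmxl'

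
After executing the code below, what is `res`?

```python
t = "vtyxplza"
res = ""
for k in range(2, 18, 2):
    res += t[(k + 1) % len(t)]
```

k=2: add t[3]='x' → 'x'
k=4: add t[5]='l' → 'xl'
k=6: add t[7]='a' → 'xla'
k=8: add t[1]='t' → 'xlat'
k=10: add t[3]='x' → 'xlatx'
k=12: add t[5]='l' → 'xlatxl'
k=14: add t[7]='a' → 'xlatxla'
k=16: add t[1]='t' → 'xlatxlat'

'xlatxlat'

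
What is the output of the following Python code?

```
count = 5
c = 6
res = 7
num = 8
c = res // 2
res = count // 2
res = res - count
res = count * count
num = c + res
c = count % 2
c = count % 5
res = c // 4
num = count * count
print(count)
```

5

c = 7//2 = 3
res = 5//2 = 2
res = 2-5 = -3
res = 5*5 = 25
num = 3+25 = 28
c = 5%2 = 1
c = 5%5 = 0
res = 0//4 = 0
num = 5*5 = 25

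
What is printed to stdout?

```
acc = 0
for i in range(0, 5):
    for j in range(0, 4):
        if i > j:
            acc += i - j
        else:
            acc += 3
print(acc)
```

50

i=0,j=0: not 0>0, acc = 0+3 = 3
i=0,j=1: not 0>1, acc = 3+3 = 6
i=0,j=2: not 0>2, acc = 6+3 = 9
i=0,j=3: not 0>3, acc = 9+3 = 12
i=1,j=0: 1>0, acc = 12+1 = 13
i=1,j=1: not 1>1, acc = 13+3 = 16
i=1,j=2: not 1>2, acc = 16+3 = 19
i=1,j=3: not 1>3, acc = 19+3 = 22
i=2,j=0: 2>0, acc = 22+2 = 24
i=2,j=1: 2>1, acc = 24+1 = 25
i=2,j=2: not 2>2, acc = 25+3 = 28
i=2,j=3: not 2>3, acc = 28+3 = 31
i=3,j=0: 3>0, acc = 31+3 = 34
i=3,j=1: 3>1, acc = 34+2 = 36
i=3,j=2: 3>2, acc = 36+1 = 37
i=3,j=3: not 3>3, acc = 37+3 = 40
i=4,j=0: 4>0, acc = 40+4 = 44
i=4,j=1: 4>1, acc = 44+3 = 47
i=4,j=2: 4>2, acc = 47+2 = 49
i=4,j=3: 4>3, acc = 49+1 = 50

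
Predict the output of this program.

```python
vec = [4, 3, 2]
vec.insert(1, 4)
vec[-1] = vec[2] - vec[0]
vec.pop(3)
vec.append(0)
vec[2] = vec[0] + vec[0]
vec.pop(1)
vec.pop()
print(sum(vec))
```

insert 4 at 1 → [4, 4, 3, 2]
vec[-1] = vec[2]-vec[0] = 3-4 = -1 → [4, 4, 3, -1]
pop(3) removes -1 → [4, 4, 3]
append 0 → [4, 4, 3, 0]
vec[2] = vec[0]+vec[0] = 4+4 = 8 → [4, 4, 8, 0]
pop(1) removes 4 → [4, 8, 0]
pop() removes 0 → [4, 8]
sum = 12

12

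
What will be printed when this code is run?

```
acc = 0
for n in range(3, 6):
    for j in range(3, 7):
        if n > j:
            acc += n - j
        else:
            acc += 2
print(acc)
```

22

n=3,j=3: not 3>3, acc = 0+2 = 2
n=3,j=4: not 3>4, acc = 2+2 = 4
n=3,j=5: not 3>5, acc = 4+2 = 6
n=3,j=6: not 3>6, acc = 6+2 = 8
n=4,j=3: 4>3, acc = 8+1 = 9
n=4,j=4: not 4>4, acc = 9+2 = 11
n=4,j=5: not 4>5, acc = 11+2 = 13
n=4,j=6: not 4>6, acc = 13+2 = 15
n=5,j=3: 5>3, acc = 15+2 = 17
n=5,j=4: 5>4, acc = 17+1 = 18
n=5,j=5: not 5>5, acc = 18+2 = 20
n=5,j=6: not 5>6, acc = 20+2 = 22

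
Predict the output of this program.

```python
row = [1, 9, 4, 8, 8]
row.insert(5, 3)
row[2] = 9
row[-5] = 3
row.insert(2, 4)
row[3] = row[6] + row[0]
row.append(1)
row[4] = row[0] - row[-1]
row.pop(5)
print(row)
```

insert 3 at 5 → [1, 9, 4, 8, 8, 3]
row[2] = 9 → [1, 9, 9, 8, 8, 3]
row[-5] = 3 → [1, 3, 9, 8, 8, 3]
insert 4 at 2 → [1, 3, 4, 9, 8, 8, 3]
row[3] = row[6]+row[0] = 3+1 = 4 → [1, 3, 4, 4, 8, 8, 3]
append 1 → [1, 3, 4, 4, 8, 8, 3, 1]
row[4] = row[0]-row[-1] = 1-1 = 0 → [1, 3, 4, 4, 0, 8, 3, 1]
pop(5) removes 8 → [1, 3, 4, 4, 0, 3, 1]

[1, 3, 4, 4, 0, 3, 1]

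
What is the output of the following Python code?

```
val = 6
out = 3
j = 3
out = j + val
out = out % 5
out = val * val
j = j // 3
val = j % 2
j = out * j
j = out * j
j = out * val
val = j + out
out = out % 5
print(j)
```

36

out = 3+6 = 9
out = 9%5 = 4
out = 6*6 = 36
j = 3//3 = 1
val = 1%2 = 1
j = 36*1 = 36
j = 36*36 = 1296
j = 36*1 = 36
val = 36+36 = 72
out = 36%5 = 1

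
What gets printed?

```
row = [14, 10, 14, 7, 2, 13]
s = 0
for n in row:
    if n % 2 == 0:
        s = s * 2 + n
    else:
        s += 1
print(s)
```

185

n=14: even, s = 0*2+14 = 14
n=10: even, s = 14*2+10 = 38
n=14: even, s = 38*2+14 = 90
n=7: not even, s = 90+1 = 91
n=2: even, s = 91*2+2 = 184
n=13: not even, s = 184+1 = 185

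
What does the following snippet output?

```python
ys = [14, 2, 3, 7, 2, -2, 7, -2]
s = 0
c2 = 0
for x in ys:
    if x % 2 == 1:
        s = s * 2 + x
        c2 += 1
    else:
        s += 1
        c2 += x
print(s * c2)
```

x=14: not odd, s = 0+1 = 1; c2=14
x=2: not odd, s = 1+1 = 2; c2=16
x=3: odd, s = 2*2+3 = 7; c2=17
x=7: odd, s = 7*2+7 = 21; c2=18
x=2: not odd, s = 21+1 = 22; c2=20
x=-2: not odd, s = 22+1 = 23; c2=18
x=7: odd, s = 23*2+7 = 53; c2=19
x=-2: not odd, s = 53+1 = 54; c2=17
s*c2 = 54*17 = 918

918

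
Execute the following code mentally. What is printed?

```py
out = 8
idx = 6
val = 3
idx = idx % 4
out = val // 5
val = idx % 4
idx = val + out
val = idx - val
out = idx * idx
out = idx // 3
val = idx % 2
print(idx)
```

2

idx = 6%4 = 2
out = 3//5 = 0
val = 2%4 = 2
idx = 2+0 = 2
val = 2-2 = 0
out = 2*2 = 4
out = 2//3 = 0
val = 2%2 = 0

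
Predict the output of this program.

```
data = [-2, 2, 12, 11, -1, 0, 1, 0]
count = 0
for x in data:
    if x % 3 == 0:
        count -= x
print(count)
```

-12

x=-2: not %3==0
x=2: not %3==0
x=12: %3==0, count = 0-12 = -12
x=11: not %3==0
x=-1: not %3==0
x=0: %3==0, count = (-12)-0 = -12
x=1: not %3==0
x=0: %3==0, count = (-12)-0 = -12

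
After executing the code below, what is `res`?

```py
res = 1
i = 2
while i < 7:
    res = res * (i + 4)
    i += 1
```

30240

i=2: res = 1*6 = 6
i=3: res = 6*7 = 42
i=4: res = 42*8 = 336
i=5: res = 336*9 = 3024
i=6: res = 3024*10 = 30240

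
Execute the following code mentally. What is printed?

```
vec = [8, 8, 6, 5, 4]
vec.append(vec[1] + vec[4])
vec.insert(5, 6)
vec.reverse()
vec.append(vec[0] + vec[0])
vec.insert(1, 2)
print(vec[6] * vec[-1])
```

192

append vec[1]+vec[4] = 8+4 = 12 → [8, 8, 6, 5, 4, 12]
insert 6 at 5 → [8, 8, 6, 5, 4, 6, 12]
reverse → [12, 6, 4, 5, 6, 8, 8]
append vec[0]+vec[0] = 12+12 = 24 → [12, 6, 4, 5, 6, 8, 8, 24]
insert 2 at 1 → [12, 2, 6, 4, 5, 6, 8, 8, 24]
vec[6]*vec[-1] = 8*24 = 192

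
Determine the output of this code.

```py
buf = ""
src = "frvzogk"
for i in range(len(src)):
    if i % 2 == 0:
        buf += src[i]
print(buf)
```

i=0: add 'f' → 'f'
i=1: skip
i=2: add 'v' → 'fv'
i=3: skip
i=4: add 'o' → 'fvo'
i=5: skip
i=6: add 'k' → 'fvok'

fvok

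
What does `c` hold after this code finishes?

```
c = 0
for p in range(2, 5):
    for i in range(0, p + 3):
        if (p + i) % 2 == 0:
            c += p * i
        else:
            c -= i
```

p=2,i=0: even sum, c = 0+0 = 0
p=2,i=1: odd sum, c = 0-1 = -1
p=2,i=2: even sum, c = (-1)+4 = 3
p=2,i=3: odd sum, c = 3-3 = 0
p=2,i=4: even sum, c = 0+8 = 8
p=3,i=0: odd sum, c = 8-0 = 8
p=3,i=1: even sum, c = 8+3 = 11
p=3,i=2: odd sum, c = 11-2 = 9
p=3,i=3: even sum, c = 9+9 = 18
p=3,i=4: odd sum, c = 18-4 = 14
p=3,i=5: even sum, c = 14+15 = 29
p=4,i=0: even sum, c = 29+0 = 29
p=4,i=1: odd sum, c = 29-1 = 28
p=4,i=2: even sum, c = 28+8 = 36
p=4,i=3: odd sum, c = 36-3 = 33
p=4,i=4: even sum, c = 33+16 = 49
p=4,i=5: odd sum, c = 49-5 = 44
p=4,i=6: even sum, c = 44+24 = 68

68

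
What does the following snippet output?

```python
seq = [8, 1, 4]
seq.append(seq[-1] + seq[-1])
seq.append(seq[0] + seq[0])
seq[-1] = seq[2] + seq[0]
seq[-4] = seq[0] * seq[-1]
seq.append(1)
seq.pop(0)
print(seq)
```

append seq[-1]+seq[-1] = 4+4 = 8 → [8, 1, 4, 8]
append seq[0]+seq[0] = 8+8 = 16 → [8, 1, 4, 8, 16]
seq[-1] = seq[2]+seq[0] = 4+8 = 12 → [8, 1, 4, 8, 12]
seq[-4] = seq[0]*seq[-1] = 8*12 = 96 → [8, 96, 4, 8, 12]
append 1 → [8, 96, 4, 8, 12, 1]
pop(0) removes 8 → [96, 4, 8, 12, 1]

[96, 4, 8, 12, 1]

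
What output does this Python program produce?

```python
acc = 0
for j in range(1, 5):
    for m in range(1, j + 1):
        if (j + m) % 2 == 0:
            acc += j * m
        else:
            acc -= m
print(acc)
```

34

j=1,m=1: even sum, acc = 0+1 = 1
j=2,m=1: odd sum, acc = 1-1 = 0
j=2,m=2: even sum, acc = 0+4 = 4
j=3,m=1: even sum, acc = 4+3 = 7
j=3,m=2: odd sum, acc = 7-2 = 5
j=3,m=3: even sum, acc = 5+9 = 14
j=4,m=1: odd sum, acc = 14-1 = 13
j=4,m=2: even sum, acc = 13+8 = 21
j=4,m=3: odd sum, acc = 21-3 = 18
j=4,m=4: even sum, acc = 18+16 = 34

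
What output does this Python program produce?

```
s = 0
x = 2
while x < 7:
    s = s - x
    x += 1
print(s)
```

-20

x=2: s = 0-2 = -2
x=3: s = (-2)-3 = -5
x=4: s = (-5)-4 = -9
x=5: s = (-9)-5 = -14
x=6: s = (-14)-6 = -20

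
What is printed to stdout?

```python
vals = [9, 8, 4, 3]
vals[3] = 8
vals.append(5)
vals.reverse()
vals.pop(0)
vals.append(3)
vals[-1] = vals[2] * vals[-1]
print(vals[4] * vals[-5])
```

192

vals[3] = 8 → [9, 8, 4, 8]
append 5 → [9, 8, 4, 8, 5]
reverse → [5, 8, 4, 8, 9]
pop(0) removes 5 → [8, 4, 8, 9]
append 3 → [8, 4, 8, 9, 3]
vals[-1] = vals[2]*vals[-1] = 8*3 = 24 → [8, 4, 8, 9, 24]
vals[4]*vals[-5] = 24*8 = 192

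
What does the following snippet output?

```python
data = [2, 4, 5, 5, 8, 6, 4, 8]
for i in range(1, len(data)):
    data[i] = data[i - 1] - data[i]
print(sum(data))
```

-133

i=1: data[1] = 2-4 = -2 → [2, -2, 5, 5, 8, 6, 4, 8]
i=2: data[2] = (-2)-5 = -7 → [2, -2, -7, 5, 8, 6, 4, 8]
i=3: data[3] = (-7)-5 = -12 → [2, -2, -7, -12, 8, 6, 4, 8]
i=4: data[4] = (-12)-8 = -20 → [2, -2, -7, -12, -20, 6, 4, 8]
i=5: data[5] = (-20)-6 = -26 → [2, -2, -7, -12, -20, -26, 4, 8]
i=6: data[6] = (-26)-4 = -30 → [2, -2, -7, -12, -20, -26, -30, 8]
i=7: data[7] = (-30)-8 = -38 → [2, -2, -7, -12, -20, -26, -30, -38]
sum = -133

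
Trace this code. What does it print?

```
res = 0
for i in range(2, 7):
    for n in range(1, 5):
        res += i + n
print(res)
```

i=2,n=1: res = 0+3 = 3
i=2,n=2: res = 3+4 = 7
i=2,n=3: res = 7+5 = 12
i=2,n=4: res = 12+6 = 18
i=3,n=1: res = 18+4 = 22
i=3,n=2: res = 22+5 = 27
i=3,n=3: res = 27+6 = 33
i=3,n=4: res = 33+7 = 40
i=4,n=1: res = 40+5 = 45
i=4,n=2: res = 45+6 = 51
i=4,n=3: res = 51+7 = 58
i=4,n=4: res = 58+8 = 66
i=5,n=1: res = 66+6 = 72
i=5,n=2: res = 72+7 = 79
i=5,n=3: res = 79+8 = 87
i=5,n=4: res = 87+9 = 96
i=6,n=1: res = 96+7 = 103
i=6,n=2: res = 103+8 = 111
i=6,n=3: res = 111+9 = 120
i=6,n=4: res = 120+10 = 130

130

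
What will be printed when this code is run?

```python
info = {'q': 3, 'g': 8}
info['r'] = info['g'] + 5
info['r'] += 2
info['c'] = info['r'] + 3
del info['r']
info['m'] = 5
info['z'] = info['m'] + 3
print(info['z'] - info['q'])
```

5

info['r'] = info['g']+5 = 13 → {'q': 3, 'g': 8, 'r': 13}
info['r'] = 13+2 = 15 → {'q': 3, 'g': 8, 'r': 15}
info['c'] = info['r']+3 = 18 → {'q': 3, 'g': 8, 'r': 15, 'c': 18}
del 'r' → {'q': 3, 'g': 8, 'c': 18}
info['m'] = 5 → {'q': 3, 'g': 8, 'c': 18, 'm': 5}
info['z'] = info['m']+3 = 8 → {'q': 3, 'g': 8, 'c': 18, 'm': 5, 'z': 8}
info['z']-info['q'] = 8-3 = 5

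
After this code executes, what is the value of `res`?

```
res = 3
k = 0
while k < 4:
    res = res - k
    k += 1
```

k=0: res = 3-0 = 3
k=1: res = 3-1 = 2
k=2: res = 2-2 = 0
k=3: res = 0-3 = -3

-3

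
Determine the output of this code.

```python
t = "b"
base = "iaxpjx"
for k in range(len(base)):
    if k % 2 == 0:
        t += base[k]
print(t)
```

bixj

k=0: add 'i' → 'bi'
k=1: skip
k=2: add 'x' → 'bix'
k=3: skip
k=4: add 'j' → 'bixj'
k=5: skip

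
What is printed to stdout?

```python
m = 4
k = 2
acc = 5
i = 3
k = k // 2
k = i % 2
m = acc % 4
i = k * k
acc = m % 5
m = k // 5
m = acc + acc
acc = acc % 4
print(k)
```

1

k = 2//2 = 1
k = 3%2 = 1
m = 5%4 = 1
i = 1*1 = 1
acc = 1%5 = 1
m = 1//5 = 0
m = 1+1 = 2
acc = 1%4 = 1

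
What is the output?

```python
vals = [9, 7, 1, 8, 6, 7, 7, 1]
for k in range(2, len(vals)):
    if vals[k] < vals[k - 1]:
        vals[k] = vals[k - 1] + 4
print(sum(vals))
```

142

k=2: 1<7, vals[2] = 7+4 = 11 → [9, 7, 11, 8, 6, 7, 7, 1]
k=3: 8<11, vals[3] = 11+4 = 15 → [9, 7, 11, 15, 6, 7, 7, 1]
k=4: 6<15, vals[4] = 15+4 = 19 → [9, 7, 11, 15, 19, 7, 7, 1]
k=5: 7<19, vals[5] = 19+4 = 23 → [9, 7, 11, 15, 19, 23, 7, 1]
k=6: 7<23, vals[6] = 23+4 = 27 → [9, 7, 11, 15, 19, 23, 27, 1]
k=7: 1<27, vals[7] = 27+4 = 31 → [9, 7, 11, 15, 19, 23, 27, 31]
sum = 142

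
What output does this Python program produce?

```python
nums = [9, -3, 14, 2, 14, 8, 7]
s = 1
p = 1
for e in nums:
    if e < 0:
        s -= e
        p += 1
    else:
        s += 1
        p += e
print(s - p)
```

-46

e=9: not <0, s = 1+1 = 2; p=10
e=-3: <0, s = 2-(-3) = 5; p=11
e=14: not <0, s = 5+1 = 6; p=25
e=2: not <0, s = 6+1 = 7; p=27
e=14: not <0, s = 7+1 = 8; p=41
e=8: not <0, s = 8+1 = 9; p=49
e=7: not <0, s = 9+1 = 10; p=56
s-p = 10-56 = -46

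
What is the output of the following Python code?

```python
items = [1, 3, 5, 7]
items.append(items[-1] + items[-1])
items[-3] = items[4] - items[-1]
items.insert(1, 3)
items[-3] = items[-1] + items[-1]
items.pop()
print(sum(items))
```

append items[-1]+items[-1] = 7+7 = 14 → [1, 3, 5, 7, 14]
items[-3] = items[4]-items[-1] = 14-14 = 0 → [1, 3, 0, 7, 14]
insert 3 at 1 → [1, 3, 3, 0, 7, 14]
items[-3] = items[-1]+items[-1] = 14+14 = 28 → [1, 3, 3, 28, 7, 14]
pop() removes 14 → [1, 3, 3, 28, 7]
sum = 42

42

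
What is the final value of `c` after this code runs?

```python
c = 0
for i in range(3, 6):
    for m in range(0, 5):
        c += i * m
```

120

i=3,m=0: c = 0+0 = 0
i=3,m=1: c = 0+3 = 3
i=3,m=2: c = 3+6 = 9
i=3,m=3: c = 9+9 = 18
i=3,m=4: c = 18+12 = 30
i=4,m=0: c = 30+0 = 30
i=4,m=1: c = 30+4 = 34
i=4,m=2: c = 34+8 = 42
i=4,m=3: c = 42+12 = 54
i=4,m=4: c = 54+16 = 70
i=5,m=0: c = 70+0 = 70
i=5,m=1: c = 70+5 = 75
i=5,m=2: c = 75+10 = 85
i=5,m=3: c = 85+15 = 100
i=5,m=4: c = 100+20 = 120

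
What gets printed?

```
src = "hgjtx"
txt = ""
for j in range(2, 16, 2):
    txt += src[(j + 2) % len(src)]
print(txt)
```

j=2: add src[4]='x' → 'x'
j=4: add src[1]='g' → 'xg'
j=6: add src[3]='t' → 'xgt'
j=8: add src[0]='h' → 'xgth'
j=10: add src[2]='j' → 'xgthj'
j=12: add src[4]='x' → 'xgthjx'
j=14: add src[1]='g' → 'xgthjxg'

xgthjxg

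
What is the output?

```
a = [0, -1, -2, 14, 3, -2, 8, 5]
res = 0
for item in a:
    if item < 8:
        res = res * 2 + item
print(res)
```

-19

item=0: <8, res = 0*2+0 = 0
item=-1: <8, res = 0*2+(-1) = -1
item=-2: <8, res = (-1)*2+(-2) = -4
item=14: not <8
item=3: <8, res = (-4)*2+3 = -5
item=-2: <8, res = (-5)*2+(-2) = -12
item=8: not <8
item=5: <8, res = (-12)*2+5 = -19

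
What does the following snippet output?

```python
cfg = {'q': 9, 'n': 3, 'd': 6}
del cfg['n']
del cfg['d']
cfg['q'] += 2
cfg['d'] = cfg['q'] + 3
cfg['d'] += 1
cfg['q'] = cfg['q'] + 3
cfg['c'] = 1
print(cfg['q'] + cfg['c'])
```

del 'n' → {'q': 9, 'd': 6}
del 'd' → {'q': 9}
cfg['q'] = 9+2 = 11 → {'q': 11}
cfg['d'] = cfg['q']+3 = 14 → {'q': 11, 'd': 14}
cfg['d'] = 14+1 = 15 → {'q': 11, 'd': 15}
cfg['q'] = cfg['q']+3 = 14 → {'q': 14, 'd': 15}
cfg['c'] = 1 → {'q': 14, 'd': 15, 'c': 1}
cfg['q']+cfg['c'] = 14+1 = 15

15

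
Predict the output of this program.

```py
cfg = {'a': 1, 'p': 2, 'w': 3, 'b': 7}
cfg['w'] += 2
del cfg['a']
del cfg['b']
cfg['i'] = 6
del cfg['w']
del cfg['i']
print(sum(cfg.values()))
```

2

cfg['w'] = 3+2 = 5 → {'a': 1, 'p': 2, 'w': 5, 'b': 7}
del 'a' → {'p': 2, 'w': 5, 'b': 7}
del 'b' → {'p': 2, 'w': 5}
cfg['i'] = 6 → {'p': 2, 'w': 5, 'i': 6}
del 'w' → {'p': 2, 'i': 6}
del 'i' → {'p': 2}
sum of values = 2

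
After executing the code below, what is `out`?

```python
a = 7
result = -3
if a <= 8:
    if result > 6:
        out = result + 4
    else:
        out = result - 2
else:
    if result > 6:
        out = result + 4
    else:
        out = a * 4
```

-5

a=7, result=-3
a <= 8 is True; result > 6 is False
→ out = result - 2 = -5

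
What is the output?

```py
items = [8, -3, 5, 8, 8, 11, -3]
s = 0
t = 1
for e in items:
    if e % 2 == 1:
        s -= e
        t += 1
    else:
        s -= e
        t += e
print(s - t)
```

-63

e=8: not odd, s = 0-8 = -8; t=9
e=-3: odd, s = (-8)-(-3) = -5; t=10
e=5: odd, s = (-5)-5 = -10; t=11
e=8: not odd, s = (-10)-8 = -18; t=19
e=8: not odd, s = (-18)-8 = -26; t=27
e=11: odd, s = (-26)-11 = -37; t=28
e=-3: odd, s = (-37)-(-3) = -34; t=29
s-t = (-34)-29 = -63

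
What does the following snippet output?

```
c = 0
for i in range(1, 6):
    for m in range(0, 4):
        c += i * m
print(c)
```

i=1,m=0: c = 0+0 = 0
i=1,m=1: c = 0+1 = 1
i=1,m=2: c = 1+2 = 3
i=1,m=3: c = 3+3 = 6
i=2,m=0: c = 6+0 = 6
i=2,m=1: c = 6+2 = 8
i=2,m=2: c = 8+4 = 12
i=2,m=3: c = 12+6 = 18
i=3,m=0: c = 18+0 = 18
i=3,m=1: c = 18+3 = 21
i=3,m=2: c = 21+6 = 27
i=3,m=3: c = 27+9 = 36
i=4,m=0: c = 36+0 = 36
i=4,m=1: c = 36+4 = 40
i=4,m=2: c = 40+8 = 48
i=4,m=3: c = 48+12 = 60
i=5,m=0: c = 60+0 = 60
i=5,m=1: c = 60+5 = 65
i=5,m=2: c = 65+10 = 75
i=5,m=3: c = 75+15 = 90

90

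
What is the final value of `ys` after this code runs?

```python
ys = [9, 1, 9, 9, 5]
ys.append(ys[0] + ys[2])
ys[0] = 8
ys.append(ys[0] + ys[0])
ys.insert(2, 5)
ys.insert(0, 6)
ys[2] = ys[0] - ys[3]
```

[6, 8, 1, 5, 9, 9, 5, 18, 16]

append ys[0]+ys[2] = 9+9 = 18 → [9, 1, 9, 9, 5, 18]
ys[0] = 8 → [8, 1, 9, 9, 5, 18]
append ys[0]+ys[0] = 8+8 = 16 → [8, 1, 9, 9, 5, 18, 16]
insert 5 at 2 → [8, 1, 5, 9, 9, 5, 18, 16]
insert 6 at 0 → [6, 8, 1, 5, 9, 9, 5, 18, 16]
ys[2] = ys[0]-ys[3] = 6-5 = 1 → [6, 8, 1, 5, 9, 9, 5, 18, 16]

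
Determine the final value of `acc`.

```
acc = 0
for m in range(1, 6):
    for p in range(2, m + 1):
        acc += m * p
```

125

m=2,p=2: acc = 0+4 = 4
m=3,p=2: acc = 4+6 = 10
m=3,p=3: acc = 10+9 = 19
m=4,p=2: acc = 19+8 = 27
m=4,p=3: acc = 27+12 = 39
m=4,p=4: acc = 39+16 = 55
m=5,p=2: acc = 55+10 = 65
m=5,p=3: acc = 65+15 = 80
m=5,p=4: acc = 80+20 = 100
m=5,p=5: acc = 100+25 = 125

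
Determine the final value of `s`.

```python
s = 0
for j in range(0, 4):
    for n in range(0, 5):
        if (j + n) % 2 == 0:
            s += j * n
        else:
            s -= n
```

8

j=0,n=0: even sum, s = 0+0 = 0
j=0,n=1: odd sum, s = 0-1 = -1
j=0,n=2: even sum, s = (-1)+0 = -1
j=0,n=3: odd sum, s = (-1)-3 = -4
j=0,n=4: even sum, s = (-4)+0 = -4
j=1,n=0: odd sum, s = (-4)-0 = -4
j=1,n=1: even sum, s = (-4)+1 = -3
j=1,n=2: odd sum, s = (-3)-2 = -5
j=1,n=3: even sum, s = (-5)+3 = -2
j=1,n=4: odd sum, s = (-2)-4 = -6
j=2,n=0: even sum, s = (-6)+0 = -6
j=2,n=1: odd sum, s = (-6)-1 = -7
j=2,n=2: even sum, s = (-7)+4 = -3
j=2,n=3: odd sum, s = (-3)-3 = -6
j=2,n=4: even sum, s = (-6)+8 = 2
j=3,n=0: odd sum, s = 2-0 = 2
j=3,n=1: even sum, s = 2+3 = 5
j=3,n=2: odd sum, s = 5-2 = 3
j=3,n=3: even sum, s = 3+9 = 12
j=3,n=4: odd sum, s = 12-4 = 8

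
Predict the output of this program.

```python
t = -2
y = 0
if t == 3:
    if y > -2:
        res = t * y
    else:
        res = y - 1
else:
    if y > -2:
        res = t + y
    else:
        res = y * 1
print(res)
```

-2

t=-2, y=0
t == 3 is False; y > -2 is True
→ res = t + y = -2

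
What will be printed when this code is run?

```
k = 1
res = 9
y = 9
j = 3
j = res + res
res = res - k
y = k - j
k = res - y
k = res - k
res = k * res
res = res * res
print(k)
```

j = 9+9 = 18
res = 9-1 = 8
y = 1-18 = -17
k = 8-(-17) = 25
k = 8-25 = -17
res = (-17)*8 = -136
res = (-136)*(-136) = 18496

-17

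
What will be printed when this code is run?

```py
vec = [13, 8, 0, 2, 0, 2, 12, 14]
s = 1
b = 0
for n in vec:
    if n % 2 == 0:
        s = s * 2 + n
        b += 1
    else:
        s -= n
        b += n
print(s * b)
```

n=13: not even, s = 1-13 = -12; b=13
n=8: even, s = (-12)*2+8 = -16; b=14
n=0: even, s = (-16)*2+0 = -32; b=15
n=2: even, s = (-32)*2+2 = -62; b=16
n=0: even, s = (-62)*2+0 = -124; b=17
n=2: even, s = (-124)*2+2 = -246; b=18
n=12: even, s = (-246)*2+12 = -480; b=19
n=14: even, s = (-480)*2+14 = -946; b=20
s*b = (-946)*20 = -18920

-18920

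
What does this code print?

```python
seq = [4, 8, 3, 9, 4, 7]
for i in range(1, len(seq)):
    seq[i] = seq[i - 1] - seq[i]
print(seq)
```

[4, -4, -7, -16, -20, -27]

i=1: seq[1] = 4-8 = -4 → [4, -4, 3, 9, 4, 7]
i=2: seq[2] = (-4)-3 = -7 → [4, -4, -7, 9, 4, 7]
i=3: seq[3] = (-7)-9 = -16 → [4, -4, -7, -16, 4, 7]
i=4: seq[4] = (-16)-4 = -20 → [4, -4, -7, -16, -20, 7]
i=5: seq[5] = (-20)-7 = -27 → [4, -4, -7, -16, -20, -27]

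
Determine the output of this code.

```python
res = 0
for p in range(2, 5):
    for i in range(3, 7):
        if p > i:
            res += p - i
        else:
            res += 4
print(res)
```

45

p=2,i=3: not 2>3, res = 0+4 = 4
p=2,i=4: not 2>4, res = 4+4 = 8
p=2,i=5: not 2>5, res = 8+4 = 12
p=2,i=6: not 2>6, res = 12+4 = 16
p=3,i=3: not 3>3, res = 16+4 = 20
p=3,i=4: not 3>4, res = 20+4 = 24
p=3,i=5: not 3>5, res = 24+4 = 28
p=3,i=6: not 3>6, res = 28+4 = 32
p=4,i=3: 4>3, res = 32+1 = 33
p=4,i=4: not 4>4, res = 33+4 = 37
p=4,i=5: not 4>5, res = 37+4 = 41
p=4,i=6: not 4>6, res = 41+4 = 45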